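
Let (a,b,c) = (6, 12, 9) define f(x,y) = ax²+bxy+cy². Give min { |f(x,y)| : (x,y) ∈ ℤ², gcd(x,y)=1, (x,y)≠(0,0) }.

translate: b→0 (≡12 mod 12), so (6,12,9)→(6,0,3)
flip: (6,0,3)→(3,0,6)
reduced (well bottom): (3,0,6) with a≤c, −a<b≤a
well minimum = a = 3

3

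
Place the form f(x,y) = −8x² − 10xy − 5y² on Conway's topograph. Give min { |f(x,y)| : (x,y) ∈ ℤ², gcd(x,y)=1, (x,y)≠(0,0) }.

translate: b→-6 (≡10 mod 16), so (8,10,5)→(8,-6,3)
flip: (8,-6,3)→(3,6,8)
translate: b→0 (≡6 mod 6), so (3,6,8)→(3,0,5)
reduced (well bottom): (3,0,5) with a≤c, −a<b≤a
well minimum |f| = |-3| = 3 (negative-definite)

3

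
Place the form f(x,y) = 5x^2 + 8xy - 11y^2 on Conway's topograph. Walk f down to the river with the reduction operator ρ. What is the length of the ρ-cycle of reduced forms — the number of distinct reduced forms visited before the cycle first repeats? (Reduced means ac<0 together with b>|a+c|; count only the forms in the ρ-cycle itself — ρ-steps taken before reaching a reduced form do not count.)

D = 284, ⌊√D⌋ = 16
river: ρ → (-11,14,2)
river: ρ → (2,14,-11)
river: ρ → (-11,8,5)
river: ρ → (5,12,-7)
river: ρ → (-7,16,1)
river: ρ → (1,16,-7)
river: ρ → (-7,12,5)
river: ρ → (5,8,-11)
ρ-cycle length = 8 (tail of 0 descent steps not counted)

8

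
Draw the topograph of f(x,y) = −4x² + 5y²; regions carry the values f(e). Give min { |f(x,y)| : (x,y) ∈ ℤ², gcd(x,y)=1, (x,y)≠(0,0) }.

descent: ρ → (5,0,-4)
descent: ρ → (-4,8,1)  [lands on river]
river: ρ → (1,8,-4)
closes: descent 2, river 2
min |a| on river = 1

1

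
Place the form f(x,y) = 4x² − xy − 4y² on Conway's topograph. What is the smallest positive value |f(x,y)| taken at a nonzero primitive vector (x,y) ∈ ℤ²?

descent: ρ → (-4,1,4)  [lands on river]
river: ρ → (4,7,-1)
river: ρ → (-1,7,4)
river: ρ → (4,1,-4)
river: ρ → (-4,7,1)
river: ρ → (1,7,-4)
closes: descent 1, river 6
min |a| on river = 1

1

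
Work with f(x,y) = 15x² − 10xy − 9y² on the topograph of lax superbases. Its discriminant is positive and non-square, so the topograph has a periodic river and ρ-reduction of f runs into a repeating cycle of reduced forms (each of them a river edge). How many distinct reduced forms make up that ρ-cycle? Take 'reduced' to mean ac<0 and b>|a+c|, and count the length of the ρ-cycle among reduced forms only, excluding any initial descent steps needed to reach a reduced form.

D = 640, ⌊√D⌋ = 25
descent: ρ → (-9,10,15)  [lands on river]
river: ρ → (15,20,-4)
river: ρ → (-4,20,15)
river: ρ → (15,10,-9)
river: ρ → (-9,8,16)
river: ρ → (16,24,-1)
river: ρ → (-1,24,16)
river: ρ → (16,8,-9)
ρ-cycle length = 8 (tail of 1 descent step not counted)

8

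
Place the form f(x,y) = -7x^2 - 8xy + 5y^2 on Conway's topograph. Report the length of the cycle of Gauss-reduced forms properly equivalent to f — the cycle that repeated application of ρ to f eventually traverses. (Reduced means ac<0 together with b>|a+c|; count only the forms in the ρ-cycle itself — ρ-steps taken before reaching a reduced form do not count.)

D = 204, ⌊√D⌋ = 14
descent: ρ → (5,8,-7)  [lands on river]
river: ρ → (-7,6,6)
river: ρ → (6,6,-7)
river: ρ → (-7,8,5)
river: ρ → (5,12,-3)
river: ρ → (-3,12,5)
ρ-cycle length = 6 (tail of 1 descent step not counted)

6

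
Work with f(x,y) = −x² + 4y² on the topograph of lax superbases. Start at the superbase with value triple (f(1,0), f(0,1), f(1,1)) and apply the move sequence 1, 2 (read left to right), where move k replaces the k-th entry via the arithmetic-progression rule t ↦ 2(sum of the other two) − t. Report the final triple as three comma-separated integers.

start (-1,4,3) = (f(1,0),f(0,1),f(1,1))
replace slot 1: 2·(4+3) − (-1) = 15 → (15,4,3)
replace slot 2: 2·(15+3) − 4 = 32 → (15,32,3)

15,32,3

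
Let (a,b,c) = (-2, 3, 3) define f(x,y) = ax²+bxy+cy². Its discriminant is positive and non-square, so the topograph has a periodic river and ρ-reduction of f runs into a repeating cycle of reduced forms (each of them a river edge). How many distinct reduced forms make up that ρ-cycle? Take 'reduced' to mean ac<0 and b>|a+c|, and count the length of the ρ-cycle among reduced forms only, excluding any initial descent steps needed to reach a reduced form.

D = 33, ⌊√D⌋ = 5
river: ρ → (3,3,-2)
river: ρ → (-2,5,1)
river: ρ → (1,5,-2)
river: ρ → (-2,3,3)
ρ-cycle length = 4 (tail of 0 descent steps not counted)

4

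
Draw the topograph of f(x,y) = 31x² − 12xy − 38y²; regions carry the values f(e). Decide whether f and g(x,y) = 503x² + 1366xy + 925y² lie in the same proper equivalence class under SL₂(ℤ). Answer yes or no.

D₁ = 4856, D₂ = 4856
river cycle of f (length 28): (-38, 12, 31), (31, 50, -19), (-19, 64, 10), (10, 56, -43), (-43, 30, 23), (23, 62, -11), (-11, 48, 58), (58, 68, -1), (-1, 68, 58), (58, 48, -11), … (18 more)
river cycle of g (length 28): (-19, 64, 10), (10, 56, -43), (-43, 30, 23), (23, 62, -11), (-11, 48, 58), (58, 68, -1), (-1, 68, 58), (58, 48, -11), (-11, 62, 23), (23, 30, -43), … (18 more)
cycles coincide ⇒ equivalent

yes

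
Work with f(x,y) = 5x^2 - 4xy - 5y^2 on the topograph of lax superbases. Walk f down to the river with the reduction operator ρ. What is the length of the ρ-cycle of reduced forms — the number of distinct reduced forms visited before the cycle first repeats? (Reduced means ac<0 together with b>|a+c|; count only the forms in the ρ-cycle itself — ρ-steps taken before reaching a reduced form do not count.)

D = 116, ⌊√D⌋ = 10
descent: ρ → (-5,4,5)  [lands on river]
river: ρ → (5,6,-4)
river: ρ → (-4,10,1)
river: ρ → (1,10,-4)
river: ρ → (-4,6,5)
river: ρ → (5,4,-5)
river: ρ → (-5,6,4)
river: ρ → (4,10,-1)
river: ρ → (-1,10,4)
river: ρ → (4,6,-5)
ρ-cycle length = 10 (tail of 1 descent step not counted)

10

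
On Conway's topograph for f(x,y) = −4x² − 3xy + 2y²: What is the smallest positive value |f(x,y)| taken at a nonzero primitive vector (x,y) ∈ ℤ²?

descent: ρ → (2,3,-4)  [lands on river]
river: ρ → (-4,5,1)
river: ρ → (1,5,-4)
river: ρ → (-4,3,2)
river: ρ → (2,5,-2)
river: ρ → (-2,3,4)
river: ρ → (4,5,-1)
river: ρ → (-1,5,4)
river: ρ → (4,3,-2)
river: ρ → (-2,5,2)
closes: descent 1, river 10
min |a| on river = 1

1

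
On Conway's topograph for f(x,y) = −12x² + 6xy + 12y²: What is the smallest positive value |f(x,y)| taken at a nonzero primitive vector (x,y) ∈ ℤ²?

river: ρ → (12,18,-6)
river: ρ → (-6,18,12)
river: ρ → (12,6,-12)
river: ρ → (-12,18,6)
river: ρ → (6,18,-12)
river: ρ → (-12,6,12)
closes: descent 0, river 6
min |a| on river = 6

6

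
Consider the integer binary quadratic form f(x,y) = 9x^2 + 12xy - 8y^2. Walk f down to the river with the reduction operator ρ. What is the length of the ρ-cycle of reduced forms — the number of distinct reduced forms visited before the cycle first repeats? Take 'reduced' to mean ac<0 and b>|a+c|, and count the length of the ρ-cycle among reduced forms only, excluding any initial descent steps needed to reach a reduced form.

D = 432, ⌊√D⌋ = 20
river: ρ → (-8,20,1)
river: ρ → (1,20,-8)
river: ρ → (-8,12,9)
river: ρ → (9,6,-11)
river: ρ → (-11,16,4)
river: ρ → (4,16,-11)
river: ρ → (-11,6,9)
river: ρ → (9,12,-8)
ρ-cycle length = 8 (tail of 0 descent steps not counted)

8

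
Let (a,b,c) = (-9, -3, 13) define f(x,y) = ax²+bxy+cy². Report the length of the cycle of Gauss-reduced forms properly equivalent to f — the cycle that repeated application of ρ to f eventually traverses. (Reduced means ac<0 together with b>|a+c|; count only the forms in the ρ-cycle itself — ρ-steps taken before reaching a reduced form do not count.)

D = 477, ⌊√D⌋ = 21
descent: ρ → (13,3,-9)
descent: ρ → (-9,15,7)  [lands on river]
river: ρ → (7,13,-11)
river: ρ → (-11,9,9)
river: ρ → (9,9,-11)
river: ρ → (-11,13,7)
river: ρ → (7,15,-9)
river: ρ → (-9,21,1)
river: ρ → (1,21,-9)
ρ-cycle length = 8 (tail of 2 descent steps not counted)

8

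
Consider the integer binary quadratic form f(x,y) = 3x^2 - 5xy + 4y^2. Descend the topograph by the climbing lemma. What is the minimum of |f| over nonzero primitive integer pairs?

translate: b→1 (≡-5 mod 6), so (3,-5,4)→(3,1,2)
flip: (3,1,2)→(2,-1,3)
reduced (well bottom): (2,-1,3) with a≤c, −a<b≤a
well minimum = a = 2

2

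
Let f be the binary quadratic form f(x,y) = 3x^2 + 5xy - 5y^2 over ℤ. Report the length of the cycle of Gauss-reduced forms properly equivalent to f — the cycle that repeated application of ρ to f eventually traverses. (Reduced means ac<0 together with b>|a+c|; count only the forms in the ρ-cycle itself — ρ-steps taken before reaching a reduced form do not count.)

D = 85, ⌊√D⌋ = 9
river: ρ → (-5,5,3)
river: ρ → (3,7,-3)
river: ρ → (-3,5,5)
river: ρ → (5,5,-3)
river: ρ → (-3,7,3)
river: ρ → (3,5,-5)
ρ-cycle length = 6 (tail of 0 descent steps not counted)

6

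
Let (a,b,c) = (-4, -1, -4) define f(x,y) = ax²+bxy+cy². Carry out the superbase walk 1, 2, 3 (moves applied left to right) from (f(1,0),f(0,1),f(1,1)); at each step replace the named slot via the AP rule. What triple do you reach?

start (-4,-4,-9) = (f(1,0),f(0,1),f(1,1))
replace slot 1: 2·((-4)+(-9)) − (-4) = -22 → (-22,-4,-9)
replace slot 2: 2·((-22)+(-9)) − (-4) = -58 → (-22,-58,-9)
replace slot 3: 2·((-22)+(-58)) − (-9) = -151 → (-22,-58,-151)

-22,-58,-151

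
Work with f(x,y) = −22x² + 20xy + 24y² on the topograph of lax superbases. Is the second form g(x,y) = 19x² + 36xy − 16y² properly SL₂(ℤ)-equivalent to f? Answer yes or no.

D₁ = 2512, D₂ = 2512
river cycle of f (length 34): (24, 28, -18), (-18, 44, 8), (8, 36, -38), (-38, 40, 6), (6, 44, -24), (-24, 4, 26), (26, 48, -2), (-2, 48, 26), (26, 4, -24), (-24, 44, 6), … (24 more)
river cycle of g (length 26): (-16, 28, 27), (27, 26, -17), (-17, 42, 11), (11, 46, -9), (-9, 44, 16), (16, 20, -33), (-33, 46, 3), (3, 50, -1), (-1, 50, 3), (3, 46, -33), … (16 more)
cycles differ ⇒ inequivalent

no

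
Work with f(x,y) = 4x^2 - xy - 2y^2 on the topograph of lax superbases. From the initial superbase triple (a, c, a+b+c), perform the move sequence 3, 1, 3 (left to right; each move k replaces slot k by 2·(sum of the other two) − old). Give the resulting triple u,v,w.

start (4,-2,1) = (f(1,0),f(0,1),f(1,1))
replace slot 3: 2·(4+(-2)) − 1 = 3 → (4,-2,3)
replace slot 1: 2·((-2)+3) − 4 = -2 → (-2,-2,3)
replace slot 3: 2·((-2)+(-2)) − 3 = -11 → (-2,-2,-11)

-2,-2,-11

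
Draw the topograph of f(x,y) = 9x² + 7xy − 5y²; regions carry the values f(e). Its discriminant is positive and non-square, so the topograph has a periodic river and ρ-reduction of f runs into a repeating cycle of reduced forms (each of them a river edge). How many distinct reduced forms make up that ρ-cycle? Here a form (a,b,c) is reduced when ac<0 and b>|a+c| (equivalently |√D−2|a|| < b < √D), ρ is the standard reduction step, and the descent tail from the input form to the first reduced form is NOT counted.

D = 229, ⌊√D⌋ = 15
river: ρ → (-5,13,3)
river: ρ → (3,11,-9)
river: ρ → (-9,7,5)
river: ρ → (5,13,-3)
river: ρ → (-3,11,9)
river: ρ → (9,7,-5)
ρ-cycle length = 6 (tail of 0 descent steps not counted)

6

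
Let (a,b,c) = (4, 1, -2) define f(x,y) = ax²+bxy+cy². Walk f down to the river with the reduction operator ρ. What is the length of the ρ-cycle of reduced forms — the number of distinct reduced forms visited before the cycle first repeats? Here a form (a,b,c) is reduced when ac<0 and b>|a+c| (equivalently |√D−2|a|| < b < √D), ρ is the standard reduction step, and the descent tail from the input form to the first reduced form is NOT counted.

D = 33, ⌊√D⌋ = 5
descent: ρ → (-2,3,3)  [lands on river]
river: ρ → (3,3,-2)
river: ρ → (-2,5,1)
river: ρ → (1,5,-2)
ρ-cycle length = 4 (tail of 1 descent step not counted)

4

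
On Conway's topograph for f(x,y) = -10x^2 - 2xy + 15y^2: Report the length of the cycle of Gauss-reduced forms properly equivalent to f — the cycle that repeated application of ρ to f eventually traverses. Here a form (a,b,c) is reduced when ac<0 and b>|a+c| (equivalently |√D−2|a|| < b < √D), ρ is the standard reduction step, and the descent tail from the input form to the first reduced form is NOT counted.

D = 604, ⌊√D⌋ = 24
descent: ρ → (15,2,-10)
descent: ρ → (-10,18,7)  [lands on river]
river: ρ → (7,24,-1)
river: ρ → (-1,24,7)
river: ρ → (7,18,-10)
river: ρ → (-10,22,3)
river: ρ → (3,20,-17)
river: ρ → (-17,14,6)
river: ρ → (6,22,-5)
river: ρ → (-5,18,14)
river: ρ → (14,10,-9)
river: ρ → (-9,8,15)
river: ρ → (15,22,-2)
river: ρ → (-2,22,15)
river: ρ → (15,8,-9)
river: ρ → (-9,10,14)
river: ρ → (14,18,-5)
river: ρ → (-5,22,6)
river: ρ → (6,14,-17)
river: ρ → (-17,20,3)
river: ρ → (3,22,-10)
ρ-cycle length = 20 (tail of 2 descent steps not counted)

20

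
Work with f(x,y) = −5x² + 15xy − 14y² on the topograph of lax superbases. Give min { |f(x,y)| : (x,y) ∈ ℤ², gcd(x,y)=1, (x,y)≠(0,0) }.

translate: b→5 (≡-15 mod 10), so (5,-15,14)→(5,5,4)
flip: (5,5,4)→(4,-5,5)
translate: b→3 (≡-5 mod 8), so (4,-5,5)→(4,3,4)
reduced (well bottom): (4,3,4) with a≤c, −a<b≤a
well minimum |f| = |-4| = 4 (negative-definite)

4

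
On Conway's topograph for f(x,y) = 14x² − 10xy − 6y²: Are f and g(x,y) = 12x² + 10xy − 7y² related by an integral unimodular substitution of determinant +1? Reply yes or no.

D₁ = 436, D₂ = 436
river cycle of f (length 14): (-6, 10, 14), (14, 18, -2), (-2, 18, 14), (14, 10, -6), (-6, 14, 10), (10, 6, -10), (-10, 14, 6), (6, 10, -14), (-14, 18, 2), (2, 18, -14), … (4 more)
river cycle of g (length 30): (-7, 18, 4), (4, 14, -15), (-15, 16, 3), (3, 20, -3), (-3, 16, 15), (15, 14, -4), (-4, 18, 7), (7, 10, -12), (-12, 14, 5), (5, 16, -9), … (20 more)
cycles differ ⇒ inequivalent

no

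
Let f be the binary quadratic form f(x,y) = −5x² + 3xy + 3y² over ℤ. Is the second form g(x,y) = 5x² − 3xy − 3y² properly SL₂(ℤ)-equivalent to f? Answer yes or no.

D₁ = 69, D₂ = 69
river cycle of f (length 4): (3, 3, -5), (-5, 7, 1), (1, 7, -5), (-5, 3, 3)
river cycle of g (length 4): (-3, 3, 5), (5, 7, -1), (-1, 7, 5), (5, 3, -3)
cycles differ ⇒ inequivalent

no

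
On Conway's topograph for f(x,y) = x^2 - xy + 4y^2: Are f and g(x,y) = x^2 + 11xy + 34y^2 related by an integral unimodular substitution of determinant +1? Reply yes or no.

D₁ = -15, D₂ = -15
f: translate: b→1 (≡-1 mod 2), so (1,-1,4)→(1,1,4)
f: reduced (well bottom): (1,1,4) with a≤c, −a<b≤a
g: translate: b→1 (≡11 mod 2), so (1,11,34)→(1,1,4)
g: reduced (well bottom): (1,1,4) with a≤c, −a<b≤a
reduced forms (1, 1, 4) vs (1, 1, 4) ⇒ equivalent

yes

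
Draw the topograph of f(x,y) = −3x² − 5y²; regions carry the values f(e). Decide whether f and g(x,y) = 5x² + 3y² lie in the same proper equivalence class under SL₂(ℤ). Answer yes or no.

D₁ = -60, D₂ = -60
f is negative-definite; reduce −f:
−f: reduced (well bottom): (3,0,5) with a≤c, −a<b≤a
flip sign back: reduced form of f is (-3,0,-5)
g: flip: (5,0,3)→(3,0,5)
g: reduced (well bottom): (3,0,5) with a≤c, −a<b≤a
reduced forms (-3, 0, -5) vs (3, 0, 5) ⇒ inequivalent

no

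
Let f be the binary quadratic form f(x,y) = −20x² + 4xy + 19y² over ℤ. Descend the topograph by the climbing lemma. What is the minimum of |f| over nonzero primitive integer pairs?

river: ρ → (19,34,-5)
river: ρ → (-5,36,12)
river: ρ → (12,36,-5)
river: ρ → (-5,34,19)
river: ρ → (19,4,-20)
river: ρ → (-20,36,3)
river: ρ → (3,36,-20)
river: ρ → (-20,4,19)
closes: descent 0, river 8
min |a| on river = 3

3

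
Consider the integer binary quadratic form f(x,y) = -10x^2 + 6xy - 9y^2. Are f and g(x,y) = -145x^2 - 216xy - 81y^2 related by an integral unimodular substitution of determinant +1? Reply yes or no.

D₁ = -324, D₂ = -324
f is negative-definite; reduce −f:
−f: flip: (10,-6,9)→(9,6,10)
−f: reduced (well bottom): (9,6,10) with a≤c, −a<b≤a
flip sign back: reduced form of f is (-9,-6,-10)
g is negative-definite; reduce −g:
−g: translate: b→-74 (≡216 mod 290), so (145,216,81)→(145,-74,10)
−g: flip: (145,-74,10)→(10,74,145)
−g: translate: b→-6 (≡74 mod 20), so (10,74,145)→(10,-6,9)
−g: flip: (10,-6,9)→(9,6,10)
−g: reduced (well bottom): (9,6,10) with a≤c, −a<b≤a
flip sign back: reduced form of g is (-9,-6,-10)
reduced forms (-9, -6, -10) vs (-9, -6, -10) ⇒ equivalent

yes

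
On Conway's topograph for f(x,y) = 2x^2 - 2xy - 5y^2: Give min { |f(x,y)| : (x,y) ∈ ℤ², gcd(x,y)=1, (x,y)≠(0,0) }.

descent: ρ → (-5,2,2)
descent: ρ → (2,6,-1)  [lands on river]
river: ρ → (-1,6,2)
closes: descent 2, river 2
min |a| on river = 1

1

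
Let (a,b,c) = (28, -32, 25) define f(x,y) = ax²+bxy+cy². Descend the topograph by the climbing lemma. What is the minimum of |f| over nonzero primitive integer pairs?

translate: b→24 (≡-32 mod 56), so (28,-32,25)→(28,24,21)
flip: (28,24,21)→(21,-24,28)
translate: b→18 (≡-24 mod 42), so (21,-24,28)→(21,18,25)
reduced (well bottom): (21,18,25) with a≤c, −a<b≤a
well minimum = a = 21

21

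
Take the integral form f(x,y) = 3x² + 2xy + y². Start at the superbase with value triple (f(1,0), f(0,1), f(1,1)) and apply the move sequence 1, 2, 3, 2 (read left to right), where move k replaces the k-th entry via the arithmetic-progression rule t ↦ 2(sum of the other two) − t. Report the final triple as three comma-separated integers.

start (3,1,6) = (f(1,0),f(0,1),f(1,1))
replace slot 1: 2·(1+6) − 3 = 11 → (11,1,6)
replace slot 2: 2·(11+6) − 1 = 33 → (11,33,6)
replace slot 3: 2·(11+33) − 6 = 82 → (11,33,82)
replace slot 2: 2·(11+82) − 33 = 153 → (11,153,82)

11,153,82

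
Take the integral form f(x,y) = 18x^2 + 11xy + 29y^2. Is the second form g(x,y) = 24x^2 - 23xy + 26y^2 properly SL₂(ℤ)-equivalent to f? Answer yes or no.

D₁ = -1967, D₂ = -1967
f: reduced (well bottom): (18,11,29) with a≤c, −a<b≤a
g: reduced (well bottom): (24,-23,26) with a≤c, −a<b≤a
reduced forms (18, 11, 29) vs (24, -23, 26) ⇒ inequivalent

no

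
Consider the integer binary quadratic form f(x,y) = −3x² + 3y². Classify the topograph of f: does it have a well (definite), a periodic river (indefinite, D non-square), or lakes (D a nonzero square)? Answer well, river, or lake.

D = b²−4ac = 0² − 4·(-3)·3 = 36
D = 6² is a perfect square ⇒ form factors over ℤ ⇒ lakes

lake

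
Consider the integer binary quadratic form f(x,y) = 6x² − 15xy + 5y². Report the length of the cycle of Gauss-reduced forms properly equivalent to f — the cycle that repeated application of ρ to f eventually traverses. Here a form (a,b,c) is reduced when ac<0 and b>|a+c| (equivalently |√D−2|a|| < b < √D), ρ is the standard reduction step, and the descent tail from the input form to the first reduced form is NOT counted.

D = 105, ⌊√D⌋ = 10
descent: ρ → (5,5,-4)  [lands on river]
river: ρ → (-4,3,6)
river: ρ → (6,9,-1)
river: ρ → (-1,9,6)
river: ρ → (6,3,-4)
river: ρ → (-4,5,5)
ρ-cycle length = 6 (tail of 1 descent step not counted)

6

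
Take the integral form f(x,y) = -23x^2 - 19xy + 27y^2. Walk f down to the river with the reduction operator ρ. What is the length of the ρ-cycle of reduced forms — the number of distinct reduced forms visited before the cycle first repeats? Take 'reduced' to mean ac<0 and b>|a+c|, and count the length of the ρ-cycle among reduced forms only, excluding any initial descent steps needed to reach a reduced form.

D = 2845, ⌊√D⌋ = 53
descent: ρ → (27,19,-23)  [lands on river]
river: ρ → (-23,27,23)
river: ρ → (23,19,-27)
river: ρ → (-27,35,15)
river: ρ → (15,25,-37)
river: ρ → (-37,49,3)
river: ρ → (3,53,-3)
river: ρ → (-3,49,37)
river: ρ → (37,25,-15)
river: ρ → (-15,35,27)
ρ-cycle length = 10 (tail of 1 descent step not counted)

10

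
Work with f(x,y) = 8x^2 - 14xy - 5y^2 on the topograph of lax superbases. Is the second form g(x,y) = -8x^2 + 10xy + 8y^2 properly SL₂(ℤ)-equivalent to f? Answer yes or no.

D₁ = 356, D₂ = 356
river cycle of f (length 10): (-5, 14, 8), (8, 18, -1), (-1, 18, 8), (8, 14, -5), (-5, 16, 5), (5, 14, -8), (-8, 18, 1), (1, 18, -8), (-8, 14, 5), (5, 16, -5)
river cycle of g (length 14): (8, 6, -10), (-10, 14, 4), (4, 18, -2), (-2, 18, 4), (4, 14, -10), (-10, 6, 8), (8, 10, -8), (-8, 6, 10), (10, 14, -4), (-4, 18, 2), … (4 more)
cycles differ ⇒ inequivalent

no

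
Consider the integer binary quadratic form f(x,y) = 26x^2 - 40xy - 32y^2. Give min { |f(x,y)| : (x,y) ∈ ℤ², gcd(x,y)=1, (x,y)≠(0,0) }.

descent: ρ → (-32,40,26)  [lands on river]
river: ρ → (26,64,-8)
river: ρ → (-8,64,26)
river: ρ → (26,40,-32)
river: ρ → (-32,24,34)
river: ρ → (34,44,-22)
river: ρ → (-22,44,34)
river: ρ → (34,24,-32)
closes: descent 1, river 8
min |a| on river = 8

8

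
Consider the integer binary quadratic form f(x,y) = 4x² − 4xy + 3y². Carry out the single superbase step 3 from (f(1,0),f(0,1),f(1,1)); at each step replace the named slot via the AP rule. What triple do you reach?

start (4,3,3) = (f(1,0),f(0,1),f(1,1))
replace slot 3: 2·(4+3) − 3 = 11 → (4,3,11)

4,3,11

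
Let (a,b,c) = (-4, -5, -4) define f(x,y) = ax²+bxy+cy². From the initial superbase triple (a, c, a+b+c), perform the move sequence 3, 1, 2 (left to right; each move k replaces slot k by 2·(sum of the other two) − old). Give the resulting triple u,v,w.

start (-4,-4,-13) = (f(1,0),f(0,1),f(1,1))
replace slot 3: 2·((-4)+(-4)) − (-13) = -3 → (-4,-4,-3)
replace slot 1: 2·((-4)+(-3)) − (-4) = -10 → (-10,-4,-3)
replace slot 2: 2·((-10)+(-3)) − (-4) = -22 → (-10,-22,-3)

-10,-22,-3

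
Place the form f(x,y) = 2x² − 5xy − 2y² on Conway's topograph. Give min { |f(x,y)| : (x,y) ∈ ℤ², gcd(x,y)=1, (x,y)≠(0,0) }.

descent: ρ → (-2,5,2)  [lands on river]
river: ρ → (2,3,-4)
river: ρ → (-4,5,1)
river: ρ → (1,5,-4)
river: ρ → (-4,3,2)
river: ρ → (2,5,-2)
river: ρ → (-2,3,4)
river: ρ → (4,5,-1)
river: ρ → (-1,5,4)
river: ρ → (4,3,-2)
closes: descent 1, river 10
min |a| on river = 1

1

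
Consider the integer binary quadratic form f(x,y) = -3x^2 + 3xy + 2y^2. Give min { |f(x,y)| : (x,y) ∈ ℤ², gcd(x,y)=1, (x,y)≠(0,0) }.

river: ρ → (2,5,-1)
river: ρ → (-1,5,2)
river: ρ → (2,3,-3)
river: ρ → (-3,3,2)
closes: descent 0, river 4
min |a| on river = 1

1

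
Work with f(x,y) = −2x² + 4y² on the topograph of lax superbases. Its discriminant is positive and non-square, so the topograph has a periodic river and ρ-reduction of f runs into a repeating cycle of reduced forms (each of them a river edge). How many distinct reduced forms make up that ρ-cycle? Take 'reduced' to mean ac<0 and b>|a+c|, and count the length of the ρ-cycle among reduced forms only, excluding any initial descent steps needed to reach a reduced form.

D = 32, ⌊√D⌋ = 5
descent: ρ → (4,0,-2)
descent: ρ → (-2,4,2)  [lands on river]
river: ρ → (2,4,-2)
ρ-cycle length = 2 (tail of 2 descent steps not counted)

2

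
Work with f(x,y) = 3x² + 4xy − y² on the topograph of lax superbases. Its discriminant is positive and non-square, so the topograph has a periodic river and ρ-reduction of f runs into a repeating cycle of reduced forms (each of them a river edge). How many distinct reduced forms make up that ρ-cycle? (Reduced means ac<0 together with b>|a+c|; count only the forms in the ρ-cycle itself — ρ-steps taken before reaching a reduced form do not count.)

D = 28, ⌊√D⌋ = 5
river: ρ → (-1,4,3)
river: ρ → (3,2,-2)
river: ρ → (-2,2,3)
river: ρ → (3,4,-1)
ρ-cycle length = 4 (tail of 0 descent steps not counted)

4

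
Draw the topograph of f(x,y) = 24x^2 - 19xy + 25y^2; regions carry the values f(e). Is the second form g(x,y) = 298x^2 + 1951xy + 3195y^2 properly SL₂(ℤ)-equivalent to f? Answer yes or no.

D₁ = -2039, D₂ = -2039
f: reduced (well bottom): (24,-19,25) with a≤c, −a<b≤a
g: translate: b→163 (≡1951 mod 596), so (298,1951,3195)→(298,163,24)
g: flip: (298,163,24)→(24,-163,298)
g: translate: b→-19 (≡-163 mod 48), so (24,-163,298)→(24,-19,25)
g: reduced (well bottom): (24,-19,25) with a≤c, −a<b≤a
reduced forms (24, -19, 25) vs (24, -19, 25) ⇒ equivalent

yes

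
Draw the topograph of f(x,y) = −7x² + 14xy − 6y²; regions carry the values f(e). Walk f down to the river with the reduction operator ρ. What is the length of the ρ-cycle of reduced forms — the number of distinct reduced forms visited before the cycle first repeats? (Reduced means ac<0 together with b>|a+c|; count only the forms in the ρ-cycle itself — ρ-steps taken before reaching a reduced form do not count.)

D = 28, ⌊√D⌋ = 5
descent: ρ → (-6,-2,1)
descent: ρ → (1,4,-3)  [lands on river]
river: ρ → (-3,2,2)
river: ρ → (2,2,-3)
river: ρ → (-3,4,1)
ρ-cycle length = 4 (tail of 2 descent steps not counted)

4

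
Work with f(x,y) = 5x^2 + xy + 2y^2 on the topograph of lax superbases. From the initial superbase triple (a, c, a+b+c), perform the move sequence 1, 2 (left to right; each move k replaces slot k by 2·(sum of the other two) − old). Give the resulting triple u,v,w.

start (5,2,8) = (f(1,0),f(0,1),f(1,1))
replace slot 1: 2·(2+8) − 5 = 15 → (15,2,8)
replace slot 2: 2·(15+8) − 2 = 44 → (15,44,8)

15,44,8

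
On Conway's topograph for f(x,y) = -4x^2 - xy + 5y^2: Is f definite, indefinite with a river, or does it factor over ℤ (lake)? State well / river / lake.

D = b²−4ac = (-1)² − 4·(-4)·5 = 81
D = 9² is a perfect square ⇒ form factors over ℤ ⇒ lakes

lake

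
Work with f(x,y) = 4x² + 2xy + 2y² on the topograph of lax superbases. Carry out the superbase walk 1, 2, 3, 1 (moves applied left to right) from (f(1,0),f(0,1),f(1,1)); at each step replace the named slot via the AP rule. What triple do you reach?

start (4,2,8) = (f(1,0),f(0,1),f(1,1))
replace slot 1: 2·(2+8) − 4 = 16 → (16,2,8)
replace slot 2: 2·(16+8) − 2 = 46 → (16,46,8)
replace slot 3: 2·(16+46) − 8 = 116 → (16,46,116)
replace slot 1: 2·(46+116) − 16 = 308 → (308,46,116)

308,46,116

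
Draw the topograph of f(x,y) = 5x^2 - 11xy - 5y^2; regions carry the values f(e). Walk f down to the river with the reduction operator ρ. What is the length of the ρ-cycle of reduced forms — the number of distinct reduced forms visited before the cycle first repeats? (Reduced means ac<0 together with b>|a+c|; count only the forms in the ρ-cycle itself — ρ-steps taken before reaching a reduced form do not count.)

D = 221, ⌊√D⌋ = 14
descent: ρ → (-5,11,5)  [lands on river]
river: ρ → (5,9,-7)
river: ρ → (-7,5,7)
river: ρ → (7,9,-5)
ρ-cycle length = 4 (tail of 1 descent step not counted)

4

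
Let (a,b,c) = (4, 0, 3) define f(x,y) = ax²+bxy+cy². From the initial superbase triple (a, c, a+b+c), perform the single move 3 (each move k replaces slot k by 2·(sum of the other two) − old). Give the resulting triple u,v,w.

start (4,3,7) = (f(1,0),f(0,1),f(1,1))
replace slot 3: 2·(4+3) − 7 = 7 → (4,3,7)

4,3,7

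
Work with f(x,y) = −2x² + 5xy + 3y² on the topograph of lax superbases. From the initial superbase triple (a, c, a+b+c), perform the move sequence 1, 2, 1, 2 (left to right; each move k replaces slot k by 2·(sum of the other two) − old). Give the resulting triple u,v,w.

start (-2,3,6) = (f(1,0),f(0,1),f(1,1))
replace slot 1: 2·(3+6) − (-2) = 20 → (20,3,6)
replace slot 2: 2·(20+6) − 3 = 49 → (20,49,6)
replace slot 1: 2·(49+6) − 20 = 90 → (90,49,6)
replace slot 2: 2·(90+6) − 49 = 143 → (90,143,6)

90,143,6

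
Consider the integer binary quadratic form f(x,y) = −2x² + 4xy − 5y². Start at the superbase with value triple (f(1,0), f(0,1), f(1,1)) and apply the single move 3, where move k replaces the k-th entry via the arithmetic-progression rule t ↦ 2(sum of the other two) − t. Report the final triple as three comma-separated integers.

start (-2,-5,-3) = (f(1,0),f(0,1),f(1,1))
replace slot 3: 2·((-2)+(-5)) − (-3) = -11 → (-2,-5,-11)

-2,-5,-11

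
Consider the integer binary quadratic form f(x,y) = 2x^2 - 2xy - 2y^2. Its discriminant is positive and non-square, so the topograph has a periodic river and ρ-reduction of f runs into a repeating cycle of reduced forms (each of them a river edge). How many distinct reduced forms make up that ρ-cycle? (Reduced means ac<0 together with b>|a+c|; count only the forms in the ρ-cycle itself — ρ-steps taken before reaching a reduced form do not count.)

D = 20, ⌊√D⌋ = 4
descent: ρ → (-2,2,2)  [lands on river]
river: ρ → (2,2,-2)
ρ-cycle length = 2 (tail of 1 descent step not counted)

2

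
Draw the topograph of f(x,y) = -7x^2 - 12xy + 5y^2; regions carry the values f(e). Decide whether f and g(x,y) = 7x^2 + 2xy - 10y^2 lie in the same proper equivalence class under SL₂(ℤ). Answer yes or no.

D₁ = 284, D₂ = 284
river cycle of f (length 8): (5, 12, -7), (-7, 16, 1), (1, 16, -7), (-7, 12, 5), (5, 8, -11), (-11, 14, 2), (2, 14, -11), (-11, 8, 5)
river cycle of g (length 8): (7, 16, -1), (-1, 16, 7), (7, 12, -5), (-5, 8, 11), (11, 14, -2), (-2, 14, 11), (11, 8, -5), (-5, 12, 7)
cycles differ ⇒ inequivalent

no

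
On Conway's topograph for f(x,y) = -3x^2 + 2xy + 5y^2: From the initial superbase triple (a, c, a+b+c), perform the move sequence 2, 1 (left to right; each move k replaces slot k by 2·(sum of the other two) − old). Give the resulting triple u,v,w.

start (-3,5,4) = (f(1,0),f(0,1),f(1,1))
replace slot 2: 2·((-3)+4) − 5 = -3 → (-3,-3,4)
replace slot 1: 2·((-3)+4) − (-3) = 5 → (5,-3,4)

5,-3,4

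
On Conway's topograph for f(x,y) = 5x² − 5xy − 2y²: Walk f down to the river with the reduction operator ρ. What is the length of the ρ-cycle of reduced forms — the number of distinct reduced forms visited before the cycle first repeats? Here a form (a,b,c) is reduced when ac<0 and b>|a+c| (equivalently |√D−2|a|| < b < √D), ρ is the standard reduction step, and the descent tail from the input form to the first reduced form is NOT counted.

D = 65, ⌊√D⌋ = 8
descent: ρ → (-2,5,5)  [lands on river]
river: ρ → (5,5,-2)
river: ρ → (-2,7,2)
river: ρ → (2,5,-5)
river: ρ → (-5,5,2)
river: ρ → (2,7,-2)
ρ-cycle length = 6 (tail of 1 descent step not counted)

6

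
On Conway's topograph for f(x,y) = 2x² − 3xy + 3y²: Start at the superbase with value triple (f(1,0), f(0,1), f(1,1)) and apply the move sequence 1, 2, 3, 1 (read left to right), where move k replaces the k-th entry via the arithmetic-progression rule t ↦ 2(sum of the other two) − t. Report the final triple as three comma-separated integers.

start (2,3,2) = (f(1,0),f(0,1),f(1,1))
replace slot 1: 2·(3+2) − 2 = 8 → (8,3,2)
replace slot 2: 2·(8+2) − 3 = 17 → (8,17,2)
replace slot 3: 2·(8+17) − 2 = 48 → (8,17,48)
replace slot 1: 2·(17+48) − 8 = 122 → (122,17,48)

122,17,48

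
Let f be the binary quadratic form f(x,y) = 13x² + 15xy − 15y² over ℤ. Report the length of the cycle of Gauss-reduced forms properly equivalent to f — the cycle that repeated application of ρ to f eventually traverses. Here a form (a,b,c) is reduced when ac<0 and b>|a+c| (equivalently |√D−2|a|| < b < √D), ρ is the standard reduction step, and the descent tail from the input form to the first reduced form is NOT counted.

D = 1005, ⌊√D⌋ = 31
river: ρ → (-15,15,13)
river: ρ → (13,11,-17)
river: ρ → (-17,23,7)
river: ρ → (7,19,-23)
river: ρ → (-23,27,3)
river: ρ → (3,27,-23)
river: ρ → (-23,19,7)
river: ρ → (7,23,-17)
river: ρ → (-17,11,13)
river: ρ → (13,15,-15)
ρ-cycle length = 10 (tail of 0 descent steps not counted)

10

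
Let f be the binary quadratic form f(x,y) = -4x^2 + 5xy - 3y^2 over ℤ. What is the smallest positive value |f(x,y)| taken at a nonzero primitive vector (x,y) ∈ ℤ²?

translate: b→3 (≡-5 mod 8), so (4,-5,3)→(4,3,2)
flip: (4,3,2)→(2,-3,4)
translate: b→1 (≡-3 mod 4), so (2,-3,4)→(2,1,3)
reduced (well bottom): (2,1,3) with a≤c, −a<b≤a
well minimum |f| = |-2| = 2 (negative-definite)

2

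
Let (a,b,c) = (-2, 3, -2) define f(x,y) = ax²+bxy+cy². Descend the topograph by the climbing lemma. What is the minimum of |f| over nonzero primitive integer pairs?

translate: b→1 (≡-3 mod 4), so (2,-3,2)→(2,1,1)
flip: (2,1,1)→(1,-1,2)
translate: b→1 (≡-1 mod 2), so (1,-1,2)→(1,1,2)
reduced (well bottom): (1,1,2) with a≤c, −a<b≤a
well minimum |f| = |-1| = 1 (negative-definite)

1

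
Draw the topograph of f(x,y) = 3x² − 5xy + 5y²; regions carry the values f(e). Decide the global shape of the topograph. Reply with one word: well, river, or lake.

D = b²−4ac = (-5)² − 4·3·5 = -35
D < 0 ⇒ definite ⇒ every region one sign ⇒ single well

well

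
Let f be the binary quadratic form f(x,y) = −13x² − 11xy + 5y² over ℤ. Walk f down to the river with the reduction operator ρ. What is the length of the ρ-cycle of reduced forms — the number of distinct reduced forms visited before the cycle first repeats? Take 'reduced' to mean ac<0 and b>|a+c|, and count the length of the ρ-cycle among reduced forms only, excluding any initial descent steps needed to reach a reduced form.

D = 381, ⌊√D⌋ = 19
descent: ρ → (5,11,-13)  [lands on river]
river: ρ → (-13,15,3)
river: ρ → (3,15,-13)
river: ρ → (-13,11,5)
river: ρ → (5,19,-1)
river: ρ → (-1,19,5)
ρ-cycle length = 6 (tail of 1 descent step not counted)

6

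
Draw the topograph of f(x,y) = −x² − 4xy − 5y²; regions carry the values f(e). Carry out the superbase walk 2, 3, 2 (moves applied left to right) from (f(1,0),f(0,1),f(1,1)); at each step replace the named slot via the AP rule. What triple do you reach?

start (-1,-5,-10) = (f(1,0),f(0,1),f(1,1))
replace slot 2: 2·((-1)+(-10)) − (-5) = -17 → (-1,-17,-10)
replace slot 3: 2·((-1)+(-17)) − (-10) = -26 → (-1,-17,-26)
replace slot 2: 2·((-1)+(-26)) − (-17) = -37 → (-1,-37,-26)

-1,-37,-26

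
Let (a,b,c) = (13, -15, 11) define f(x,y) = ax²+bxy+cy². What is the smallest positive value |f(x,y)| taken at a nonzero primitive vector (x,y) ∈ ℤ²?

translate: b→11 (≡-15 mod 26), so (13,-15,11)→(13,11,9)
flip: (13,11,9)→(9,-11,13)
translate: b→7 (≡-11 mod 18), so (9,-11,13)→(9,7,11)
reduced (well bottom): (9,7,11) with a≤c, −a<b≤a
well minimum = a = 9

9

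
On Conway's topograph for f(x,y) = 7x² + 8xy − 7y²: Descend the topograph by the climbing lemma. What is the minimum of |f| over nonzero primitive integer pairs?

river: ρ → (-7,6,8)
river: ρ → (8,10,-5)
river: ρ → (-5,10,8)
river: ρ → (8,6,-7)
river: ρ → (-7,8,7)
river: ρ → (7,6,-8)
river: ρ → (-8,10,5)
river: ρ → (5,10,-8)
river: ρ → (-8,6,7)
river: ρ → (7,8,-7)
closes: descent 0, river 10
min |a| on river = 5

5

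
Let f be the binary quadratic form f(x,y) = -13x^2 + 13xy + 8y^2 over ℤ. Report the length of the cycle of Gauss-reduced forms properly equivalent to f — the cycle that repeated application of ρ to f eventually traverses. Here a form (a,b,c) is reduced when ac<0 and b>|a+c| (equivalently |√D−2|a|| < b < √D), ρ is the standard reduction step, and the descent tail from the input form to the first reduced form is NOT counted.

D = 585, ⌊√D⌋ = 24
river: ρ → (8,19,-7)
river: ρ → (-7,23,2)
river: ρ → (2,21,-18)
river: ρ → (-18,15,5)
river: ρ → (5,15,-18)
river: ρ → (-18,21,2)
river: ρ → (2,23,-7)
river: ρ → (-7,19,8)
river: ρ → (8,13,-13)
river: ρ → (-13,13,8)
ρ-cycle length = 10 (tail of 0 descent steps not counted)

10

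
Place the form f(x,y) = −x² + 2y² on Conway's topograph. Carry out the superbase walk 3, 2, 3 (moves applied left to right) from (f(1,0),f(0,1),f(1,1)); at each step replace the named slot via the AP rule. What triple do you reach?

start (-1,2,1) = (f(1,0),f(0,1),f(1,1))
replace slot 3: 2·((-1)+2) − 1 = 1 → (-1,2,1)
replace slot 2: 2·((-1)+1) − 2 = -2 → (-1,-2,1)
replace slot 3: 2·((-1)+(-2)) − 1 = -7 → (-1,-2,-7)

-1,-2,-7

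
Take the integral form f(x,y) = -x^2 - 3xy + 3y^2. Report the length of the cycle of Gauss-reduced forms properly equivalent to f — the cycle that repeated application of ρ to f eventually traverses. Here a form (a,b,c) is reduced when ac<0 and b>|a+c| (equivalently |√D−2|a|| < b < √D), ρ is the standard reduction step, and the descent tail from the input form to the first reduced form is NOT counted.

D = 21, ⌊√D⌋ = 4
descent: ρ → (3,3,-1)  [lands on river]
river: ρ → (-1,3,3)
ρ-cycle length = 2 (tail of 1 descent step not counted)

2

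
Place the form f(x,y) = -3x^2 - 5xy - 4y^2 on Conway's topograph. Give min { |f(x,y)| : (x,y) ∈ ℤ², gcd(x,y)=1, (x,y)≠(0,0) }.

translate: b→-1 (≡5 mod 6), so (3,5,4)→(3,-1,2)
flip: (3,-1,2)→(2,1,3)
reduced (well bottom): (2,1,3) with a≤c, −a<b≤a
well minimum |f| = |-2| = 2 (negative-definite)

2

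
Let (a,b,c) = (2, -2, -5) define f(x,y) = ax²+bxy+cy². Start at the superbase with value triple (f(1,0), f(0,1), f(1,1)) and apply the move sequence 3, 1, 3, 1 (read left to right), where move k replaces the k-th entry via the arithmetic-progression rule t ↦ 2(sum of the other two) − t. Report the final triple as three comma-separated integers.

start (2,-5,-5) = (f(1,0),f(0,1),f(1,1))
replace slot 3: 2·(2+(-5)) − (-5) = -1 → (2,-5,-1)
replace slot 1: 2·((-5)+(-1)) − 2 = -14 → (-14,-5,-1)
replace slot 3: 2·((-14)+(-5)) − (-1) = -37 → (-14,-5,-37)
replace slot 1: 2·((-5)+(-37)) − (-14) = -70 → (-70,-5,-37)

-70,-5,-37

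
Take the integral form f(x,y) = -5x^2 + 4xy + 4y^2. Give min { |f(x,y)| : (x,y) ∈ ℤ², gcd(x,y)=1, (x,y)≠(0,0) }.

river: ρ → (4,4,-5)
river: ρ → (-5,6,3)
river: ρ → (3,6,-5)
river: ρ → (-5,4,4)
closes: descent 0, river 4
min |a| on river = 3

3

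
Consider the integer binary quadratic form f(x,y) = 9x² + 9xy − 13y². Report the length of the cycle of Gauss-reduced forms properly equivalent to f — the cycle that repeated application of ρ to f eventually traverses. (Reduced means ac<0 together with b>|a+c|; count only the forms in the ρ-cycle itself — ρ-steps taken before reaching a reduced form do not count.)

D = 549, ⌊√D⌋ = 23
river: ρ → (-13,17,5)
river: ρ → (5,23,-1)
river: ρ → (-1,23,5)
river: ρ → (5,17,-13)
river: ρ → (-13,9,9)
river: ρ → (9,9,-13)
ρ-cycle length = 6 (tail of 0 descent steps not counted)

6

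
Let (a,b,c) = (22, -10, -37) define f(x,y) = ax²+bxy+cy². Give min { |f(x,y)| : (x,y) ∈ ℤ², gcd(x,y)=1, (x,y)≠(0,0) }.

descent: ρ → (-37,10,22)
descent: ρ → (22,34,-25)  [lands on river]
river: ρ → (-25,16,31)
river: ρ → (31,46,-10)
river: ρ → (-10,54,11)
river: ρ → (11,56,-5)
river: ρ → (-5,54,22)
closes: descent 2, river 6
min |a| on river = 5

5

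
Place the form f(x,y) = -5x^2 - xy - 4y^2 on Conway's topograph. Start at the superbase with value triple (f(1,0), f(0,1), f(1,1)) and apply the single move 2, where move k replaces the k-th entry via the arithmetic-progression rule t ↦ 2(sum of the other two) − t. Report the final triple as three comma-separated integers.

start (-5,-4,-10) = (f(1,0),f(0,1),f(1,1))
replace slot 2: 2·((-5)+(-10)) − (-4) = -26 → (-5,-26,-10)

-5,-26,-10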